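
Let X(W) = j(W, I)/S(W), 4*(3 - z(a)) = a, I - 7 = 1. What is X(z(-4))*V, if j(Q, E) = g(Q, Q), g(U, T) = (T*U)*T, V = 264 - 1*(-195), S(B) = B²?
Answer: 1836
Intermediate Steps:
I = 8 (I = 7 + 1 = 8)
V = 459 (V = 264 + 195 = 459)
g(U, T) = U*T²
j(Q, E) = Q³ (j(Q, E) = Q*Q² = Q³)
z(a) = 3 - a/4
X(W) = W (X(W) = W³/(W²) = W³/W² = W)
X(z(-4))*V = (3 - ¼*(-4))*459 = (3 + 1)*459 = 4*459 = 1836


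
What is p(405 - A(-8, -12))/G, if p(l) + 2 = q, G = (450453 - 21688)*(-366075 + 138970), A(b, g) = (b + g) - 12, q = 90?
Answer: -88/97374675325 ≈ -9.0373e-10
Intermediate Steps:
A(b, g) = -12 + b + g
G = -97374675325 (G = 428765*(-227105) = -97374675325)
p(l) = 88 (p(l) = -2 + 90 = 88)
p(405 - A(-8, -12))/G = 88/(-97374675325) = 88*(-1/97374675325) = -88/97374675325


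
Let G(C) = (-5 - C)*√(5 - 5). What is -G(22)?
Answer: 0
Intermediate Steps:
G(C) = 0 (G(C) = (-5 - C)*√0 = (-5 - C)*0 = 0)
-G(22) = -1*0 = 0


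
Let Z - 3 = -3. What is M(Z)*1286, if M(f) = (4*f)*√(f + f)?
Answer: 0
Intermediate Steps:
Z = 0 (Z = 3 - 3 = 0)
M(f) = 4*√2*f^(3/2) (M(f) = (4*f)*√(2*f) = (4*f)*(√2*√f) = 4*√2*f^(3/2))
M(Z)*1286 = (4*√2*0^(3/2))*1286 = (4*√2*0)*1286 = 0*1286 = 0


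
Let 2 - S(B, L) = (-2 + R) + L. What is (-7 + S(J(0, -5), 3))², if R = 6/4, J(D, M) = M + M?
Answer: 225/4 ≈ 56.250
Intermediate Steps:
J(D, M) = 2*M
R = 3/2 (R = 6*(¼) = 3/2 ≈ 1.5000)
S(B, L) = 5/2 - L (S(B, L) = 2 - ((-2 + 3/2) + L) = 2 - (-½ + L) = 2 + (½ - L) = 5/2 - L)
(-7 + S(J(0, -5), 3))² = (-7 + (5/2 - 1*3))² = (-7 + (5/2 - 3))² = (-7 - ½)² = (-15/2)² = 225/4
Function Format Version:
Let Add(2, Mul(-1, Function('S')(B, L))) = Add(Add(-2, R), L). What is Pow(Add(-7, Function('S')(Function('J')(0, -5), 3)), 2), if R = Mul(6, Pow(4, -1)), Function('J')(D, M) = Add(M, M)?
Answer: Rational(225, 4) ≈ 56.250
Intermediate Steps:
Function('J')(D, M) = Mul(2, M)
R = Rational(3, 2) (R = Mul(6, Rational(1, 4)) = Rational(3, 2) ≈ 1.5000)
Function('S')(B, L) = Add(Rational(5, 2), Mul(-1, L)) (Function('S')(B, L) = Add(2, Mul(-1, Add(Add(-2, Rational(3, 2)), L))) = Add(2, Mul(-1, Add(Rational(-1, 2), L))) = Add(2, Add(Rational(1, 2), Mul(-1, L))) = Add(Rational(5, 2), Mul(-1, L)))
Pow(Add(-7, Function('S')(Function('J')(0, -5), 3)), 2) = Pow(Add(-7, Add(Rational(5, 2), Mul(-1, 3))), 2) = Pow(Add(-7, Add(Rational(5, 2), -3)), 2) = Pow(Add(-7, Rational(-1, 2)), 2) = Pow(Rational(-15, 2), 2) = Rational(225, 4)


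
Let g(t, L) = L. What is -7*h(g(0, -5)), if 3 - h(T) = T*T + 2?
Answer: 168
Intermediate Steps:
h(T) = 1 - T**2 (h(T) = 3 - (T*T + 2) = 3 - (T**2 + 2) = 3 - (2 + T**2) = 3 + (-2 - T**2) = 1 - T**2)
-7*h(g(0, -5)) = -7*(1 - 1*(-5)**2) = -7*(1 - 1*25) = -7*(1 - 25) = -7*(-24) = 168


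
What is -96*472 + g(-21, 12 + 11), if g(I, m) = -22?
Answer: -45334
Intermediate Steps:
-96*472 + g(-21, 12 + 11) = -96*472 - 22 = -45312 - 22 = -45334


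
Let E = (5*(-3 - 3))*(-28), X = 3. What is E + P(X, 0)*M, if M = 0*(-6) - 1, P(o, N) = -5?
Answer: 845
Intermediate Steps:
E = 840 (E = (5*(-6))*(-28) = -30*(-28) = 840)
M = -1 (M = 0 - 1 = -1)
E + P(X, 0)*M = 840 - 5*(-1) = 840 + 5 = 845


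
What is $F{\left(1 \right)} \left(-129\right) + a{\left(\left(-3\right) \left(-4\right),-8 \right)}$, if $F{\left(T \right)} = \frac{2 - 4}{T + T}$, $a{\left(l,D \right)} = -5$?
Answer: $124$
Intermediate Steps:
$F{\left(T \right)} = - \frac{1}{T}$ ($F{\left(T \right)} = - \frac{2}{2 T} = - 2 \frac{1}{2 T} = - \frac{1}{T}$)
$F{\left(1 \right)} \left(-129\right) + a{\left(\left(-3\right) \left(-4\right),-8 \right)} = - 1^{-1} \left(-129\right) - 5 = \left(-1\right) 1 \left(-129\right) - 5 = \left(-1\right) \left(-129\right) - 5 = 129 - 5 = 124$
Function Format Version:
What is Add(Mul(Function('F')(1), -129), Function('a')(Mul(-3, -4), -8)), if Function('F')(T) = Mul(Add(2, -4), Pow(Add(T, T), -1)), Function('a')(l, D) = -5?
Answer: 124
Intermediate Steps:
Function('F')(T) = Mul(-1, Pow(T, -1)) (Function('F')(T) = Mul(-2, Pow(Mul(2, T), -1)) = Mul(-2, Mul(Rational(1, 2), Pow(T, -1))) = Mul(-1, Pow(T, -1)))
Add(Mul(Function('F')(1), -129), Function('a')(Mul(-3, -4), -8)) = Add(Mul(Mul(-1, Pow(1, -1)), -129), -5) = Add(Mul(Mul(-1, 1), -129), -5) = Add(Mul(-1, -129), -5) = Add(129, -5) = 124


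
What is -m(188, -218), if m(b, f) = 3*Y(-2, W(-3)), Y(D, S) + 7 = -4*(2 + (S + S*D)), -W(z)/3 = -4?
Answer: -99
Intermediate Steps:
W(z) = 12 (W(z) = -3*(-4) = 12)
Y(D, S) = -15 - 4*S - 4*D*S (Y(D, S) = -7 - 4*(2 + (S + S*D)) = -7 - 4*(2 + (S + D*S)) = -7 - 4*(2 + S + D*S) = -7 + (-8 - 4*S - 4*D*S) = -15 - 4*S - 4*D*S)
m(b, f) = 99 (m(b, f) = 3*(-15 - 4*12 - 4*(-2)*12) = 3*(-15 - 48 + 96) = 3*33 = 99)
-m(188, -218) = -1*99 = -99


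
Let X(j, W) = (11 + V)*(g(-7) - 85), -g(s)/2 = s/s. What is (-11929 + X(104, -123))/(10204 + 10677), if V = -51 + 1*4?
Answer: -463/1099 ≈ -0.42129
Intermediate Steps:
V = -47 (V = -51 + 4 = -47)
g(s) = -2 (g(s) = -2*s/s = -2*1 = -2)
X(j, W) = 3132 (X(j, W) = (11 - 47)*(-2 - 85) = -36*(-87) = 3132)
(-11929 + X(104, -123))/(10204 + 10677) = (-11929 + 3132)/(10204 + 10677) = -8797/20881 = -8797*1/20881 = -463/1099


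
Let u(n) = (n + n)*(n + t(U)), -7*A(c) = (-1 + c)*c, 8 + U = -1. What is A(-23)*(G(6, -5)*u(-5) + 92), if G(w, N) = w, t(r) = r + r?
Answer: -812544/7 ≈ -1.1608e+5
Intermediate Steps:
U = -9 (U = -8 - 1 = -9)
t(r) = 2*r
A(c) = -c*(-1 + c)/7 (A(c) = -(-1 + c)*c/7 = -c*(-1 + c)/7)
u(n) = 2*n*(-18 + n) (u(n) = (n + n)*(n + 2*(-9)) = (2*n)*(n - 18) = (2*n)*(-18 + n) = 2*n*(-18 + n))
A(-23)*(G(6, -5)*u(-5) + 92) = ((⅐)*(-23)*(1 - 1*(-23)))*(6*(2*(-5)*(-18 - 5)) + 92) = ((⅐)*(-23)*(1 + 23))*(6*(2*(-5)*(-23)) + 92) = ((⅐)*(-23)*24)*(6*230 + 92) = -552*(1380 + 92)/7 = -552/7*1472 = -812544/7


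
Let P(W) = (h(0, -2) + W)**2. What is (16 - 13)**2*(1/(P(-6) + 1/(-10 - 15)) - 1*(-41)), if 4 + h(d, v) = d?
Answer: 307452/833 ≈ 369.09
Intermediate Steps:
h(d, v) = -4 + d
P(W) = (-4 + W)**2 (P(W) = ((-4 + 0) + W)**2 = (-4 + W)**2)
(16 - 13)**2*(1/(P(-6) + 1/(-10 - 15)) - 1*(-41)) = (16 - 13)**2*(1/((-4 - 6)**2 + 1/(-10 - 15)) - 1*(-41)) = 3**2*(1/((-10)**2 + 1/(-25)) + 41) = 9*(1/(100 - 1/25) + 41) = 9*(1/(2499/25) + 41) = 9*(25/2499 + 41) = 9*(102484/2499) = 307452/833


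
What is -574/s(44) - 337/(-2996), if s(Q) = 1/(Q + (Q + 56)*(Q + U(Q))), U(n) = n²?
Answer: -340577058639/2996 ≈ -1.1368e+8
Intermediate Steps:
s(Q) = 1/(Q + (56 + Q)*(Q + Q²)) (s(Q) = 1/(Q + (Q + 56)*(Q + Q²)) = 1/(Q + (56 + Q)*(Q + Q²)))
-574/s(44) - 337/(-2996) = -574/(1/(44*(57 + 44² + 57*44))) - 337/(-2996) = -574/(1/(44*(57 + 1936 + 2508))) - 337*(-1/2996) = -574/((1/44)/4501) + 337/2996 = -574/((1/44)*(1/4501)) + 337/2996 = -574/1/198044 + 337/2996 = -574*198044 + 337/2996 = -113677256 + 337/2996 = -340577058639/2996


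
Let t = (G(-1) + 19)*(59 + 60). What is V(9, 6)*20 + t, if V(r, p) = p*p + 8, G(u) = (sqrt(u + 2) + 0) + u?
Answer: 3141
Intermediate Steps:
G(u) = u + sqrt(2 + u) (G(u) = (sqrt(2 + u) + 0) + u = sqrt(2 + u) + u = u + sqrt(2 + u))
t = 2261 (t = ((-1 + sqrt(2 - 1)) + 19)*(59 + 60) = ((-1 + sqrt(1)) + 19)*119 = ((-1 + 1) + 19)*119 = (0 + 19)*119 = 19*119 = 2261)
V(r, p) = 8 + p**2 (V(r, p) = p**2 + 8 = 8 + p**2)
V(9, 6)*20 + t = (8 + 6**2)*20 + 2261 = (8 + 36)*20 + 2261 = 44*20 + 2261 = 880 + 2261 = 3141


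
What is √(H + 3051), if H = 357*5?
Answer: 2*√1209 ≈ 69.541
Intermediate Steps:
H = 1785
√(H + 3051) = √(1785 + 3051) = √4836 = 2*√1209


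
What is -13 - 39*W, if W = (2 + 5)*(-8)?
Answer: 2171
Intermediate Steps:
W = -56 (W = 7*(-8) = -56)
-13 - 39*W = -13 - 39*(-56) = -13 + 2184 = 2171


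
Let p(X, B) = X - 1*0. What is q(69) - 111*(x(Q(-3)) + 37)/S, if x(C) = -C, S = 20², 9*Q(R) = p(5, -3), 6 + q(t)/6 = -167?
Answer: -157217/150 ≈ -1048.1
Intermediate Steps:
q(t) = -1038 (q(t) = -36 + 6*(-167) = -36 - 1002 = -1038)
p(X, B) = X (p(X, B) = X + 0 = X)
Q(R) = 5/9 (Q(R) = (⅑)*5 = 5/9)
S = 400
q(69) - 111*(x(Q(-3)) + 37)/S = -1038 - 111*(-1*5/9 + 37)/400 = -1038 - 111*(-5/9 + 37)/400 = -1038 - 111*(328/9)/400 = -1038 - 12136/(3*400) = -1038 - 1*1517/150 = -1038 - 1517/150 = -157217/150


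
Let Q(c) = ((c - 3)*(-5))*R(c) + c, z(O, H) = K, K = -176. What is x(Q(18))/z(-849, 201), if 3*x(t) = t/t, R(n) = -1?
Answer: -1/528 ≈ -0.0018939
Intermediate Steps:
z(O, H) = -176
Q(c) = -15 + 6*c (Q(c) = ((c - 3)*(-5))*(-1) + c = ((-3 + c)*(-5))*(-1) + c = (15 - 5*c)*(-1) + c = (-15 + 5*c) + c = -15 + 6*c)
x(t) = ⅓ (x(t) = (t/t)/3 = (⅓)*1 = ⅓)
x(Q(18))/z(-849, 201) = (⅓)/(-176) = (⅓)*(-1/176) = -1/528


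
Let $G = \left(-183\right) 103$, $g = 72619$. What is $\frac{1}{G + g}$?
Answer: $\frac{1}{53770} \approx 1.8598 \cdot 10^{-5}$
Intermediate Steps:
$G = -18849$
$\frac{1}{G + g} = \frac{1}{-18849 + 72619} = \frac{1}{53770}$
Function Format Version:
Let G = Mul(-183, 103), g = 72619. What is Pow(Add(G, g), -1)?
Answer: Rational(1, 53770) ≈ 1.8598e-5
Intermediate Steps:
G = -18849
Pow(Add(G, g), -1) = Pow(Add(-18849, 72619), -1) = Pow(53770, -1) = Rational(1, 53770)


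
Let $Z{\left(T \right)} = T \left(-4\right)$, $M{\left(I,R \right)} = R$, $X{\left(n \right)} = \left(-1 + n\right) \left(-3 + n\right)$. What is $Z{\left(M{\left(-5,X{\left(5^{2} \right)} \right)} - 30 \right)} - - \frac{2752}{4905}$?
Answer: $- \frac{9768008}{4905} \approx -1991.4$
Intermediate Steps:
$Z{\left(T \right)} = - 4 T$
$Z{\left(M{\left(-5,X{\left(5^{2} \right)} \right)} - 30 \right)} - - \frac{2752}{4905} = - 4 \left(\left(3 + \left(5^{2}\right)^{2} - 4 \cdot 5^{2}\right) - 30\right) - - \frac{2752}{4905} = - 4 \left(\left(3 + 25^{2} - 100\right) - 30\right) - \left(-2752\right) \frac{1}{4905} = - 4 \left(\left(3 + 625 - 100\right) - 30\right) - - \frac{2752}{4905} = - 4 \left(528 - 30\right) + \frac{2752}{4905} = \left(-4\right) 498 + \frac{2752}{4905} = -1992 + \frac{2752}{4905} = - \frac{9768008}{4905}$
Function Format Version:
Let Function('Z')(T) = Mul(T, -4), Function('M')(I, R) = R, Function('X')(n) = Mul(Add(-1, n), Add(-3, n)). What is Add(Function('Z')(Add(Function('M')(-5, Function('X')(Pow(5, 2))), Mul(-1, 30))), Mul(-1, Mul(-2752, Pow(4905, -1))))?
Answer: Rational(-9768008, 4905) ≈ -1991.4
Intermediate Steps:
Function('Z')(T) = Mul(-4, T)
Add(Function('Z')(Add(Function('M')(-5, Function('X')(Pow(5, 2))), Mul(-1, 30))), Mul(-1, Mul(-2752, Pow(4905, -1)))) = Add(Mul(-4, Add(Add(3, Pow(Pow(5, 2), 2), Mul(-4, Pow(5, 2))), Mul(-1, 30))), Mul(-1, Mul(-2752, Pow(4905, -1)))) = Add(Mul(-4, Add(Add(3, Pow(25, 2), Mul(-4, 25)), -30)), Mul(-1, Mul(-2752, Rational(1, 4905)))) = Add(Mul(-4, Add(Add(3, 625, -100), -30)), Mul(-1, Rational(-2752, 4905))) = Add(Mul(-4, Add(528, -30)), Rational(2752, 4905)) = Add(Mul(-4, 498), Rational(2752, 4905)) = Add(-1992, Rational(2752, 4905)) = Rational(-9768008, 4905)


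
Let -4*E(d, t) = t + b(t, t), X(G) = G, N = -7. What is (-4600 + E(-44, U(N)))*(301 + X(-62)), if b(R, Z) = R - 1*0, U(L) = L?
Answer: -2197127/2 ≈ -1.0986e+6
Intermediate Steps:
b(R, Z) = R (b(R, Z) = R + 0 = R)
E(d, t) = -t/2 (E(d, t) = -(t + t)/4 = -t/2)
(-4600 + E(-44, U(N)))*(301 + X(-62)) = (-4600 - 1/2*(-7))*(301 - 62) = (-4600 + 7/2)*239 = -9193/2*239 = -2197127/2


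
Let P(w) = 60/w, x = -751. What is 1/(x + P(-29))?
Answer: -29/21839 ≈ -0.0013279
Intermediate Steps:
1/(x + P(-29)) = 1/(-751 + 60/(-29)) = 1/(-751 + 60*(-1/29)) = 1/(-751 - 60/29) = 1/(-21839/29) = -29/21839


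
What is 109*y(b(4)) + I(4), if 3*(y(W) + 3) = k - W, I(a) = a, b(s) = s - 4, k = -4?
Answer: -1405/3 ≈ -468.33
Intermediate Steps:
b(s) = -4 + s
y(W) = -13/3 - W/3 (y(W) = -3 + (-4 - W)/3 = -3 + (-4/3 - W/3) = -13/3 - W/3)
109*y(b(4)) + I(4) = 109*(-13/3 - (-4 + 4)/3) + 4 = 109*(-13/3 - ⅓*0) + 4 = 109*(-13/3 + 0) + 4 = 109*(-13/3) + 4 = -1417/3 + 4 = -1405/3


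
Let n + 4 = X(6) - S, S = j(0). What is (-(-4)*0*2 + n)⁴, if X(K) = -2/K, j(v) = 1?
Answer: 65536/81 ≈ 809.09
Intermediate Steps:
S = 1
n = -16/3 (n = -4 + (-2/6 - 1*1) = -4 + (-2*⅙ - 1) = -4 + (-⅓ - 1) = -4 - 4/3 = -16/3 ≈ -5.3333)
(-(-4)*0*2 + n)⁴ = (-(-4)*0*2 - 16/3)⁴ = (-4*0*2 - 16/3)⁴ = (0*2 - 16/3)⁴ = (0 - 16/3)⁴ = (-16/3)⁴ = 65536/81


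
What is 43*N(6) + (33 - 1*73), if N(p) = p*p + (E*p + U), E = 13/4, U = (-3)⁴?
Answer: 11659/2 ≈ 5829.5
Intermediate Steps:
U = 81
E = 13/4 (E = 13*(¼) = 13/4 ≈ 3.2500)
N(p) = 81 + p² + 13*p/4 (N(p) = p*p + (13*p/4 + 81) = p² + (81 + 13*p/4) = 81 + p² + 13*p/4)
43*N(6) + (33 - 1*73) = 43*(81 + 6² + (13/4)*6) + (33 - 1*73) = 43*(81 + 36 + 39/2) + (33 - 73) = 43*(273/2) - 40 = 11739/2 - 40 = 11659/2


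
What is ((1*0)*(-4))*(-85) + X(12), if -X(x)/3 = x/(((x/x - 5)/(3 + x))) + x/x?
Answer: 132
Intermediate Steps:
X(x) = -3 - 3*x*(-¾ - x/4) (X(x) = -3*(x/(((x/x - 5)/(3 + x))) + x/x) = -3*(x/(((1 - 5)/(3 + x))) + 1) = -3*(x/((-4/(3 + x))) + 1) = -3*(x*(-¾ - x/4) + 1) = -3*(1 + x*(-¾ - x/4)) = -3 - 3*x*(-¾ - x/4))
((1*0)*(-4))*(-85) + X(12) = ((1*0)*(-4))*(-85) + (-3 + (¾)*12² + (9/4)*12) = (0*(-4))*(-85) + (-3 + (¾)*144 + 27) = 0*(-85) + (-3 + 108 + 27) = 0 + 132 = 132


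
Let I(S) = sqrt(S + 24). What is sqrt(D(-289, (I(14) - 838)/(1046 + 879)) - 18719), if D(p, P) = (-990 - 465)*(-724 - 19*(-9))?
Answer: 2*sqrt(196474) ≈ 886.51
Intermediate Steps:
I(S) = sqrt(24 + S)
D(p, P) = 804615 (D(p, P) = -1455*(-724 + 171) = -1455*(-553) = 804615)
sqrt(D(-289, (I(14) - 838)/(1046 + 879)) - 18719) = sqrt(804615 - 18719) = sqrt(785896) = 2*sqrt(196474)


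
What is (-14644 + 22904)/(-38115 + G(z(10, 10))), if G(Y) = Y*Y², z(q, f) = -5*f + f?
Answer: -1652/20423 ≈ -0.080889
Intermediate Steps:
z(q, f) = -4*f
G(Y) = Y³
(-14644 + 22904)/(-38115 + G(z(10, 10))) = (-14644 + 22904)/(-38115 + (-4*10)³) = 8260/(-38115 + (-40)³) = 8260/(-38115 - 64000) = 8260/(-102115) = 8260*(-1/102115) = -1652/20423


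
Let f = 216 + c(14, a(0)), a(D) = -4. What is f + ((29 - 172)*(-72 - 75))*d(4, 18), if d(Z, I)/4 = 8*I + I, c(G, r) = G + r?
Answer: 13621834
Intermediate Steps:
d(Z, I) = 36*I (d(Z, I) = 4*(8*I + I) = 4*(9*I) = 36*I)
f = 226 (f = 216 + (14 - 4) = 216 + 10 = 226)
f + ((29 - 172)*(-72 - 75))*d(4, 18) = 226 + ((29 - 172)*(-72 - 75))*(36*18) = 226 - 143*(-147)*648 = 226 + 21021*648 = 226 + 13621608 = 13621834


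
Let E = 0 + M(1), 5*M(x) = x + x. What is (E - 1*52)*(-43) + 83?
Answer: 11509/5 ≈ 2301.8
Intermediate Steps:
M(x) = 2*x/5 (M(x) = (x + x)/5 = (2*x)/5 = 2*x/5)
E = ⅖ (E = 0 + (⅖)*1 = 0 + ⅖ = ⅖ ≈ 0.40000)
(E - 1*52)*(-43) + 83 = (⅖ - 1*52)*(-43) + 83 = (⅖ - 52)*(-43) + 83 = -258/5*(-43) + 83 = 11094/5 + 83 = 11509/5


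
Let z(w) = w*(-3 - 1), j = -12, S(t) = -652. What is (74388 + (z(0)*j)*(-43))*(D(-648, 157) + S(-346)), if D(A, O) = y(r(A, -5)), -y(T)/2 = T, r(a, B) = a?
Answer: 47905872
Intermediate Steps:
y(T) = -2*T
D(A, O) = -2*A
z(w) = -4*w (z(w) = w*(-4) = -4*w)
(74388 + (z(0)*j)*(-43))*(D(-648, 157) + S(-346)) = (74388 + (-4*0*(-12))*(-43))*(-2*(-648) - 652) = (74388 + (0*(-12))*(-43))*(1296 - 652) = (74388 + 0*(-43))*644 = (74388 + 0)*644 = 74388*644 = 47905872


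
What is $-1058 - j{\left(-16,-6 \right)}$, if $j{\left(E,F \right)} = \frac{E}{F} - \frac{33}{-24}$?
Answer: $- \frac{25489}{24} \approx -1062.0$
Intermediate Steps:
$j{\left(E,F \right)} = \frac{11}{8} + \frac{E}{F}$ ($j{\left(E,F \right)} = \frac{E}{F} - - \frac{11}{8} = \frac{E}{F} + \frac{11}{8} = \frac{11}{8} + \frac{E}{F}$)
$-1058 - j{\left(-16,-6 \right)} = -1058 - \left(\frac{11}{8} - \frac{16}{-6}\right) = -1058 - \left(\frac{11}{8} - - \frac{8}{3}\right) = -1058 - \left(\frac{11}{8} + \frac{8}{3}\right) = -1058 - \frac{97}{24} = - \frac{25489}{24}$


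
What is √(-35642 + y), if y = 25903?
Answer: I*√9739 ≈ 98.686*I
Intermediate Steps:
√(-35642 + y) = √(-35642 + 25903) = √(-9739) = I*√9739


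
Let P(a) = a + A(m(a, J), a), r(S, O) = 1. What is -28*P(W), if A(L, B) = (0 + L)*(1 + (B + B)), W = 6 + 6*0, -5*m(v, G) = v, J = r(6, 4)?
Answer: 1344/5 ≈ 268.80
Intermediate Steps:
J = 1
m(v, G) = -v/5
W = 6 (W = 6 + 0 = 6)
A(L, B) = L*(1 + 2*B)
P(a) = a - a*(1 + 2*a)/5 (P(a) = a + (-a/5)*(1 + 2*a) = a - a*(1 + 2*a)/5)
-28*P(W) = -56*6*(2 - 1*6)/5 = -56*6*(2 - 6)/5 = -56*6*(-4)/5 = -28*(-48/5) = 1344/5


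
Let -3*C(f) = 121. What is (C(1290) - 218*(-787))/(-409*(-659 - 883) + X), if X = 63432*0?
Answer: 514577/1892034 ≈ 0.27197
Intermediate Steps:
C(f) = -121/3 (C(f) = -⅓*121 = -121/3)
X = 0
(C(1290) - 218*(-787))/(-409*(-659 - 883) + X) = (-121/3 - 218*(-787))/(-409*(-659 - 883) + 0) = (-121/3 + 171566)/(-409*(-1542) + 0) = 514577/(3*(630678 + 0)) = (514577/3)/630678 = (514577/3)*(1/630678) = 514577/1892034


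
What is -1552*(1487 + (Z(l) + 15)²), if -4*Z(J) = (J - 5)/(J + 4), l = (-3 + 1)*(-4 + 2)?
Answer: -170142753/64 ≈ -2.6585e+6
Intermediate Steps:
l = 4 (l = -2*(-2) = 4)
Z(J) = -(-5 + J)/(4*(4 + J)) (Z(J) = -(J - 5)/(4*(J + 4)) = -(-5 + J)/(4*(4 + J)))
-1552*(1487 + (Z(l) + 15)²) = -1552*(1487 + ((5 - 1*4)/(4*(4 + 4)) + 15)²) = -1552*(1487 + ((¼)*(5 - 4)/8 + 15)²) = -1552*(1487 + ((¼)*(⅛)*1 + 15)²) = -1552*(1487 + (1/32 + 15)²) = -1552*(1487 + (481/32)²) = -1552*(1487 + 231361/1024) = -1552*1754049/1024 = -170142753/64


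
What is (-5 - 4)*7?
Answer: -63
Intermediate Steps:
(-5 - 4)*7 = -9*7 = -63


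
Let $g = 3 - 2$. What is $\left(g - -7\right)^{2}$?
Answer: $64$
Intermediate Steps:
$g = 1$ ($g = 3 - 2 = 1$)
$\left(g - -7\right)^{2} = \left(1 - -7\right)^{2} = \left(1 + 7\right)^{2} = 8^{2} = 64$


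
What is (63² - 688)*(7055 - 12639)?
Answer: -18321104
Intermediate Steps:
(63² - 688)*(7055 - 12639) = (3969 - 688)*(-5584) = 3281*(-5584) = -18321104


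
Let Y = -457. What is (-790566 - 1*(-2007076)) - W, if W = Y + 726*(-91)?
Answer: 1283033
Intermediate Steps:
W = -66523 (W = -457 + 726*(-91) = -457 - 66066 = -66523)
(-790566 - 1*(-2007076)) - W = (-790566 - 1*(-2007076)) - 1*(-66523) = (-790566 + 2007076) + 66523 = 1216510 + 66523 = 1283033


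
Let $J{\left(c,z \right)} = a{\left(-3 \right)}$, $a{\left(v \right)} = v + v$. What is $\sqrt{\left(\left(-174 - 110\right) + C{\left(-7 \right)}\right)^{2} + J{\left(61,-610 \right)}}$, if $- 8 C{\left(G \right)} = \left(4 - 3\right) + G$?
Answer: $\frac{\sqrt{1283593}}{4} \approx 283.24$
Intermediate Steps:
$a{\left(v \right)} = 2 v$
$J{\left(c,z \right)} = -6$ ($J{\left(c,z \right)} = 2 \left(-3\right) = -6$)
$C{\left(G \right)} = - \frac{1}{8} - \frac{G}{8}$ ($C{\left(G \right)} = - \frac{\left(4 - 3\right) + G}{8} = - \frac{1 + G}{8} = - \frac{1}{8} - \frac{G}{8}$)
$\sqrt{\left(\left(-174 - 110\right) + C{\left(-7 \right)}\right)^{2} + J{\left(61,-610 \right)}} = \sqrt{\left(\left(-174 - 110\right) - - \frac{3}{4}\right)^{2} - 6} = \sqrt{\left(\left(-174 - 110\right) + \left(- \frac{1}{8} + \frac{7}{8}\right)\right)^{2} - 6} = \sqrt{\left(-284 + \frac{3}{4}\right)^{2} - 6} = \sqrt{\left(- \frac{1133}{4}\right)^{2} - 6} = \sqrt{\frac{1283689}{16} - 6} = \sqrt{\frac{1283593}{16}} = \frac{\sqrt{1283593}}{4}$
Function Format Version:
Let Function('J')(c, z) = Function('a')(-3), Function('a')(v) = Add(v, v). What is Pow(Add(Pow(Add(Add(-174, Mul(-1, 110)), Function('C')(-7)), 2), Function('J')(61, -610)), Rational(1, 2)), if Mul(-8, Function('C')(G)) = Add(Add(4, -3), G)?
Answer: Mul(Rational(1, 4), Pow(1283593, Rational(1, 2))) ≈ 283.24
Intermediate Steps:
Function('a')(v) = Mul(2, v)
Function('J')(c, z) = -6 (Function('J')(c, z) = Mul(2, -3) = -6)
Function('C')(G) = Add(Rational(-1, 8), Mul(Rational(-1, 8), G)) (Function('C')(G) = Mul(Rational(-1, 8), Add(Add(4, -3), G)) = Mul(Rational(-1, 8), Add(1, G)) = Add(Rational(-1, 8), Mul(Rational(-1, 8), G)))
Pow(Add(Pow(Add(Add(-174, Mul(-1, 110)), Function('C')(-7)), 2), Function('J')(61, -610)), Rational(1, 2)) = Pow(Add(Pow(Add(Add(-174, Mul(-1, 110)), Add(Rational(-1, 8), Mul(Rational(-1, 8), -7))), 2), -6), Rational(1, 2)) = Pow(Add(Pow(Add(Add(-174, -110), Add(Rational(-1, 8), Rational(7, 8))), 2), -6), Rational(1, 2)) = Pow(Add(Pow(Add(-284, Rational(3, 4)), 2), -6), Rational(1, 2)) = Pow(Add(Pow(Rational(-1133, 4), 2), -6), Rational(1, 2)) = Pow(Add(Rational(1283689, 16), -6), Rational(1, 2)) = Pow(Rational(1283593, 16), Rational(1, 2)) = Mul(Rational(1, 4), Pow(1283593, Rational(1, 2)))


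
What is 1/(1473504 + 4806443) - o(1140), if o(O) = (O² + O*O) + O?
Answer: -16329997381979/6279947 ≈ -2.6003e+6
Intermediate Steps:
o(O) = O + 2*O² (o(O) = (O² + O²) + O = 2*O² + O = O + 2*O²)
1/(1473504 + 4806443) - o(1140) = 1/(1473504 + 4806443) - 1140*(1 + 2*1140) = 1/6279947 - 1140*(1 + 2280) = 1/6279947 - 1140*2281 = 1/6279947 - 1*2600340 = 1/6279947 - 2600340 = -16329997381979/6279947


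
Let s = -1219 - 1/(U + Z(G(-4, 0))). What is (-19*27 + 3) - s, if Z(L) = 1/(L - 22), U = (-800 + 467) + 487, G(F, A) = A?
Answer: 2401405/3387 ≈ 709.01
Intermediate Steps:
U = 154 (U = -333 + 487 = 154)
Z(L) = 1/(-22 + L)
s = -4128775/3387 (s = -1219 - 1/(154 + 1/(-22 + 0)) = -1219 - 1/(154 + 1/(-22)) = -1219 - 1/(154 - 1/22) = -1219 - 1/3387/22 = -1219 - 1*22/3387 = -1219 - 22/3387 = -4128775/3387 ≈ -1219.0)
(-19*27 + 3) - s = (-19*27 + 3) - 1*(-4128775/3387) = (-513 + 3) + 4128775/3387 = -510 + 4128775/3387 = 2401405/3387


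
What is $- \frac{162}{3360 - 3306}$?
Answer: $-3$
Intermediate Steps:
$- \frac{162}{3360 - 3306} = - \frac{162}{54} = \left(-162\right) \frac{1}{54} = -3$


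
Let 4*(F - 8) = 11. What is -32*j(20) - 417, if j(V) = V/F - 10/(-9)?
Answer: -198179/387 ≈ -512.09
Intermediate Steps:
F = 43/4 (F = 8 + (1/4)*11 = 8 + 11/4 = 43/4 ≈ 10.750)
j(V) = 10/9 + 4*V/43 (j(V) = V/(43/4) - 10/(-9) = V*(4/43) - 10*(-1/9) = 4*V/43 + 10/9 = 10/9 + 4*V/43)
-32*j(20) - 417 = -32*(10/9 + (4/43)*20) - 417 = -32*(10/9 + 80/43) - 417 = -32*1150/387 - 417 = -36800/387 - 417 = -198179/387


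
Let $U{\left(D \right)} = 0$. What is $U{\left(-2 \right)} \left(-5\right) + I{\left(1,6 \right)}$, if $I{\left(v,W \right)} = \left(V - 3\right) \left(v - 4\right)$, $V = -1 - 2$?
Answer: $18$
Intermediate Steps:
$V = -3$ ($V = -1 - 2 = -3$)
$I{\left(v,W \right)} = 24 - 6 v$ ($I{\left(v,W \right)} = \left(-3 - 3\right) \left(v - 4\right) = - 6 \left(-4 + v\right) = 24 - 6 v$)
$U{\left(-2 \right)} \left(-5\right) + I{\left(1,6 \right)} = 0 \left(-5\right) + \left(24 - 6\right) = 0 + \left(24 - 6\right) = 0 + 18 = 18$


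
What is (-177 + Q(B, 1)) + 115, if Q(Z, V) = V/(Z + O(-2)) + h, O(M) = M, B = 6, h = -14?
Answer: -303/4 ≈ -75.750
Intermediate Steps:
Q(Z, V) = -14 + V/(-2 + Z) (Q(Z, V) = V/(Z - 2) - 14 = V/(-2 + Z) - 14 = -14 + V/(-2 + Z))
(-177 + Q(B, 1)) + 115 = (-177 + (28 + 1 - 14*6)/(-2 + 6)) + 115 = (-177 + (28 + 1 - 84)/4) + 115 = (-177 + (1/4)*(-55)) + 115 = (-177 - 55/4) + 115 = -763/4 + 115 = -303/4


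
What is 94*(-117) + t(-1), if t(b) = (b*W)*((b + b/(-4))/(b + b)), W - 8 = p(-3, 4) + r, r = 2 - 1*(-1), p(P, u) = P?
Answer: -11001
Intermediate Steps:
r = 3 (r = 2 + 1 = 3)
W = 8 (W = 8 + (-3 + 3) = 8 + 0 = 8)
t(b) = 3*b (t(b) = (b*8)*((b + b/(-4))/(b + b)) = (8*b)*((b + b*(-¼))/((2*b))) = (8*b)*((b - b/4)*(1/(2*b))) = (8*b)*((3*b/4)*(1/(2*b))) = (8*b)*(3/8) = 3*b)
94*(-117) + t(-1) = 94*(-117) + 3*(-1) = -10998 - 3 = -11001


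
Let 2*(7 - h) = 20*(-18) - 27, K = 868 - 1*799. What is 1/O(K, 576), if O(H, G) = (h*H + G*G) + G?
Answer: 2/692373 ≈ 2.8886e-6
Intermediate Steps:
K = 69 (K = 868 - 799 = 69)
h = 401/2 (h = 7 - (20*(-18) - 27)/2 = 7 - (-360 - 27)/2 = 7 - ½*(-387) = 7 + 387/2 = 401/2 ≈ 200.50)
O(H, G) = G + G² + 401*H/2 (O(H, G) = (401*H/2 + G*G) + G = (401*H/2 + G²) + G = (G² + 401*H/2) + G = G + G² + 401*H/2)
1/O(K, 576) = 1/(576 + 576² + (401/2)*69) = 1/(576 + 331776 + 27669/2) = 1/(692373/2) = 2/692373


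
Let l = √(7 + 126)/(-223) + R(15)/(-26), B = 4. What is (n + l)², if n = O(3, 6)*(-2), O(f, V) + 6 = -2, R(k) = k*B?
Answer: 1575636113/8404201 - 356*√133/2899 ≈ 186.07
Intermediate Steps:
R(k) = 4*k (R(k) = k*4 = 4*k)
O(f, V) = -8 (O(f, V) = -6 - 2 = -8)
l = -30/13 - √133/223 (l = √(7 + 126)/(-223) + (4*15)/(-26) = √133*(-1/223) + 60*(-1/26) = -√133/223 - 30/13 = -30/13 - √133/223 ≈ -2.3594)
n = 16 (n = -8*(-2) = 16)
(n + l)² = (16 + (-30/13 - √133/223))² = (178/13 - √133/223)²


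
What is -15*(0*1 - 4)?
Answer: 60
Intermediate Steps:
-15*(0*1 - 4) = -15*(0 - 4) = -15*(-4) = 60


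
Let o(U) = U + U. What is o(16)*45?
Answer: 1440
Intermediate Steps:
o(U) = 2*U
o(16)*45 = (2*16)*45 = 32*45 = 1440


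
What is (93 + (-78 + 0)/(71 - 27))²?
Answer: 4028049/484 ≈ 8322.4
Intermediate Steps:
(93 + (-78 + 0)/(71 - 27))² = (93 - 78/44)² = (93 - 78*1/44)² = (93 - 39/22)² = (2007/22)² = 4028049/484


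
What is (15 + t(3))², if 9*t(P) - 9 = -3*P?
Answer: 225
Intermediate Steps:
t(P) = 1 - P/3 (t(P) = 1 + (-3*P)/9 = 1 - P/3)
(15 + t(3))² = (15 + (1 - ⅓*3))² = (15 + (1 - 1))² = (15 + 0)² = 15² = 225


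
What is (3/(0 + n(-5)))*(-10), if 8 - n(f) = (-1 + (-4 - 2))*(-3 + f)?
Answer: 5/8 ≈ 0.62500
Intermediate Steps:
n(f) = -13 + 7*f (n(f) = 8 - (-1 + (-4 - 2))*(-3 + f) = 8 - (-1 - 6)*(-3 + f) = 8 - (-7)*(-3 + f) = 8 - (21 - 7*f) = 8 + (-21 + 7*f) = -13 + 7*f)
(3/(0 + n(-5)))*(-10) = (3/(0 + (-13 + 7*(-5))))*(-10) = (3/(0 + (-13 - 35)))*(-10) = (3/(0 - 48))*(-10) = (3/(-48))*(-10) = -1/48*3*(-10) = -1/16*(-10) = 5/8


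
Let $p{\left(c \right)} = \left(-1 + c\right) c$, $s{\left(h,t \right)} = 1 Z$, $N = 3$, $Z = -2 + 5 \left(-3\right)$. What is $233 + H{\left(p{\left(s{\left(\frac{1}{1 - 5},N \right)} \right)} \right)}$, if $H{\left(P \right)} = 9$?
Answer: $242$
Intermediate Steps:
$Z = -17$ ($Z = -2 - 15 = -17$)
$s{\left(h,t \right)} = -17$ ($s{\left(h,t \right)} = 1 \left(-17\right) = -17$)
$p{\left(c \right)} = c \left(-1 + c\right)$
$233 + H{\left(p{\left(s{\left(\frac{1}{1 - 5},N \right)} \right)} \right)} = 233 + 9 = 242$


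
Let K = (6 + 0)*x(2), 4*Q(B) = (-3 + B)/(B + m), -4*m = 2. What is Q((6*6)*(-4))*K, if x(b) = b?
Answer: 882/289 ≈ 3.0519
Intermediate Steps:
m = -½ (m = -¼*2 = -½ ≈ -0.50000)
Q(B) = (-3 + B)/(4*(-½ + B)) (Q(B) = ((-3 + B)/(B - ½))/4 = ((-3 + B)/(-½ + B))/4 = (-3 + B)/(4*(-½ + B)))
K = 12 (K = (6 + 0)*2 = 6*2 = 12)
Q((6*6)*(-4))*K = ((-3 + (6*6)*(-4))/(2*(-1 + 2*((6*6)*(-4)))))*12 = ((-3 + 36*(-4))/(2*(-1 + 2*(36*(-4)))))*12 = ((-3 - 144)/(2*(-1 + 2*(-144))))*12 = ((½)*(-147)/(-1 - 288))*12 = ((½)*(-147)/(-289))*12 = ((½)*(-1/289)*(-147))*12 = (147/578)*12 = 882/289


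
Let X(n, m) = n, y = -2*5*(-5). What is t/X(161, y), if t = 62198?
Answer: 62198/161 ≈ 386.32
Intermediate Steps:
y = 50 (y = -10*(-5) = 50)
t/X(161, y) = 62198/161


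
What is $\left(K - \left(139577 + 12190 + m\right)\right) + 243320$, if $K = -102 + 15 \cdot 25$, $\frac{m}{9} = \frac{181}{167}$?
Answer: $\frac{15333313}{167} \approx 91816.0$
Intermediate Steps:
$m = \frac{1629}{167}$ ($m = 9 \cdot \frac{181}{167} = \frac{1629}{167} \approx 9.7545$)
$K = 273$ ($K = -102 + 375 = 273$)
$\left(K - \left(139577 + 12190 + m\right)\right) + 243320 = \left(273 - \left(\frac{23310988}{167} + 12190\right)\right) + 243320 = \left(273 - \frac{25346718}{167}\right) + 243320 = - \frac{25301127}{167} + 243320 = \frac{15333313}{167}$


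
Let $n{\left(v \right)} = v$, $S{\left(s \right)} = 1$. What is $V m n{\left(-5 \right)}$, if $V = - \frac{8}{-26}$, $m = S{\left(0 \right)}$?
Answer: $- \frac{20}{13} \approx -1.5385$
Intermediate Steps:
$m = 1$
$V = \frac{4}{13}$ ($V = \left(-8\right) \left(- \frac{1}{26}\right) = \frac{4}{13} \approx 0.30769$)
$V m n{\left(-5 \right)} = \frac{4}{13} \cdot 1 \left(-5\right) = \frac{4}{13} \left(-5\right) = - \frac{20}{13}$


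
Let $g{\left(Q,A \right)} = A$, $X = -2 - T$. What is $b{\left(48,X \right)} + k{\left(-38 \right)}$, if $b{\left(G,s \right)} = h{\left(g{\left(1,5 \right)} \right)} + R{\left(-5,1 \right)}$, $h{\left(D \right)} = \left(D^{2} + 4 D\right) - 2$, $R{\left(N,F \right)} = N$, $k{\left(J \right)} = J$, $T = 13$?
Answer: $0$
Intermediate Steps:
$X = -15$ ($X = -2 - 13 = -15$)
$h{\left(D \right)} = -2 + D^{2} + 4 D$
$b{\left(G,s \right)} = 38$ ($b{\left(G,s \right)} = \left(-2 + 5^{2} + 4 \cdot 5\right) - 5 = \left(-2 + 25 + 20\right) - 5 = 43 - 5 = 38$)
$b{\left(48,X \right)} + k{\left(-38 \right)} = 38 - 38 = 0$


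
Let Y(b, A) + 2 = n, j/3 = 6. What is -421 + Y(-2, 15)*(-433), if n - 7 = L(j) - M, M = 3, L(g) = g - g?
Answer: -1287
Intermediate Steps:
j = 18 (j = 3*6 = 18)
L(g) = 0
n = 4 (n = 7 + (0 - 1*3) = 7 + (0 - 3) = 7 - 3 = 4)
Y(b, A) = 2 (Y(b, A) = -2 + 4 = 2)
-421 + Y(-2, 15)*(-433) = -421 + 2*(-433) = -421 - 866 = -1287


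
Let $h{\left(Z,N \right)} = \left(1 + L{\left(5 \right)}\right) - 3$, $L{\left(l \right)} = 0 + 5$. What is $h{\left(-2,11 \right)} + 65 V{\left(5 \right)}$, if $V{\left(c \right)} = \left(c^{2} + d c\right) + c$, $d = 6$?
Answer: $3903$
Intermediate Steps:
$L{\left(l \right)} = 5$
$V{\left(c \right)} = c^{2} + 7 c$ ($V{\left(c \right)} = \left(c^{2} + 6 c\right) + c = c^{2} + 7 c$)
$h{\left(Z,N \right)} = 3$ ($h{\left(Z,N \right)} = \left(1 + 5\right) - 3 = 6 - 3 = 3$)
$h{\left(-2,11 \right)} + 65 V{\left(5 \right)} = 3 + 65 \cdot 5 \left(7 + 5\right) = 3 + 65 \cdot 5 \cdot 12 = 3 + 65 \cdot 60 = 3 + 3900 = 3903$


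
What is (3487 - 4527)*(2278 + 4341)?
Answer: -6883760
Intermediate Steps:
(3487 - 4527)*(2278 + 4341) = -1040*6619 = -6883760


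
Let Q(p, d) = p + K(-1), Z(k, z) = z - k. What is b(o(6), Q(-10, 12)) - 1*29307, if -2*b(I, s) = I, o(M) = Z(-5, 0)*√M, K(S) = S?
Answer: -29307 - 5*√6/2 ≈ -29313.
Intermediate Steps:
o(M) = 5*√M (o(M) = (0 - 1*(-5))*√M = (0 + 5)*√M = 5*√M)
Q(p, d) = -1 + p (Q(p, d) = p - 1 = -1 + p)
b(I, s) = -I/2
b(o(6), Q(-10, 12)) - 1*29307 = -5*√6/2 - 1*29307 = -5*√6/2 - 29307 = -29307 - 5*√6/2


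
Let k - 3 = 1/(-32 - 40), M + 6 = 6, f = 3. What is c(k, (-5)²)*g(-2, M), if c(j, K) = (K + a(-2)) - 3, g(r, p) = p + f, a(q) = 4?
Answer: 78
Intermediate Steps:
M = 0 (M = -6 + 6 = 0)
g(r, p) = 3 + p (g(r, p) = p + 3 = 3 + p)
k = 215/72 (k = 3 + 1/(-32 - 40) = 3 + 1/(-72) = 3 - 1/72 = 215/72 ≈ 2.9861)
c(j, K) = 1 + K (c(j, K) = (K + 4) - 3 = (4 + K) - 3 = 1 + K)
c(k, (-5)²)*g(-2, M) = (1 + (-5)²)*(3 + 0) = (1 + 25)*3 = 26*3 = 78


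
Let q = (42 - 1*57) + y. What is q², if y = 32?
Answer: 289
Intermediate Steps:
q = 17 (q = (42 - 1*57) + 32 = (42 - 57) + 32 = -15 + 32 = 17)
q² = 17² = 289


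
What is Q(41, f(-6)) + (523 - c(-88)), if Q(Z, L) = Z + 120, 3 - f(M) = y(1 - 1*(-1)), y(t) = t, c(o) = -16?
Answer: 700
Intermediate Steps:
f(M) = 1 (f(M) = 3 - (1 - 1*(-1)) = 3 - (1 + 1) = 3 - 1*2 = 3 - 2 = 1)
Q(Z, L) = 120 + Z
Q(41, f(-6)) + (523 - c(-88)) = (120 + 41) + (523 - 1*(-16)) = 161 + (523 + 16) = 161 + 539 = 700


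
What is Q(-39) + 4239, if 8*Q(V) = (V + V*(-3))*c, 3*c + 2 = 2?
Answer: 4239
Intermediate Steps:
c = 0 (c = -2/3 + (1/3)*2 = -2/3 + 2/3 = 0)
Q(V) = 0 (Q(V) = ((V + V*(-3))*0)/8 = ((V - 3*V)*0)/8 = (-2*V*0)/8 = (1/8)*0 = 0)
Q(-39) + 4239 = 0 + 4239 = 4239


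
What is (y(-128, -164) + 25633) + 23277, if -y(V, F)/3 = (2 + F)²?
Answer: -29822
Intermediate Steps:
y(V, F) = -3*(2 + F)²
(y(-128, -164) + 25633) + 23277 = (-3*(2 - 164)² + 25633) + 23277 = (-3*(-162)² + 25633) + 23277 = (-3*26244 + 25633) + 23277 = (-78732 + 25633) + 23277 = -53099 + 23277 = -29822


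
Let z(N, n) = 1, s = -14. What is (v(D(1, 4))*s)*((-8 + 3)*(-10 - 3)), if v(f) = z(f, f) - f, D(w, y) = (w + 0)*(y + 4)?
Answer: 6370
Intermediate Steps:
D(w, y) = w*(4 + y)
v(f) = 1 - f
(v(D(1, 4))*s)*((-8 + 3)*(-10 - 3)) = ((1 - (4 + 4))*(-14))*((-8 + 3)*(-10 - 3)) = ((1 - 8)*(-14))*(-5*(-13)) = ((1 - 1*8)*(-14))*65 = ((1 - 8)*(-14))*65 = -7*(-14)*65 = 98*65 = 6370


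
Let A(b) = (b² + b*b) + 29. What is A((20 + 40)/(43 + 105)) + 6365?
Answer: 8753836/1369 ≈ 6394.3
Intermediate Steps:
A(b) = 29 + 2*b² (A(b) = (b² + b²) + 29 = 2*b² + 29 = 29 + 2*b²)
A((20 + 40)/(43 + 105)) + 6365 = (29 + 2*((20 + 40)/(43 + 105))²) + 6365 = (29 + 2*(60/148)²) + 6365 = (29 + 2*(60*(1/148))²) + 6365 = (29 + 2*(15/37)²) + 6365 = (29 + 2*(225/1369)) + 6365 = (29 + 450/1369) + 6365 = 40151/1369 + 6365 = 8753836/1369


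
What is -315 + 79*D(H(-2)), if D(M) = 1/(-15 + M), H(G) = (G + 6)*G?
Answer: -7324/23 ≈ -318.43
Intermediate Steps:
H(G) = G*(6 + G) (H(G) = (6 + G)*G = G*(6 + G))
-315 + 79*D(H(-2)) = -315 + 79/(-15 - 2*(6 - 2)) = -315 + 79/(-15 - 2*4) = -315 + 79/(-15 - 8) = -315 + 79/(-23) = -315 + 79*(-1/23) = -315 - 79/23 = -7324/23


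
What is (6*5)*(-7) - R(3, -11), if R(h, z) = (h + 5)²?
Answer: -274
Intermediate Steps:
R(h, z) = (5 + h)²
(6*5)*(-7) - R(3, -11) = (6*5)*(-7) - (5 + 3)² = 30*(-7) - 1*8² = -210 - 1*64 = -210 - 64 = -274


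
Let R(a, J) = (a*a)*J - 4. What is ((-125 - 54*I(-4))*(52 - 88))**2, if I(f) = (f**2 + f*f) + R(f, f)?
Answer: 4288154256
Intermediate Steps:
R(a, J) = -4 + J*a**2 (R(a, J) = a**2*J - 4 = J*a**2 - 4 = -4 + J*a**2)
I(f) = -4 + f**3 + 2*f**2 (I(f) = (f**2 + f*f) + (-4 + f*f**2) = (f**2 + f**2) + (-4 + f**3) = 2*f**2 + (-4 + f**3) = -4 + f**3 + 2*f**2)
((-125 - 54*I(-4))*(52 - 88))**2 = ((-125 - 54*(-4 + (-4)**3 + 2*(-4)**2))*(52 - 88))**2 = ((-125 - 54*(-4 - 64 + 2*16))*(-36))**2 = ((-125 - 54*(-4 - 64 + 32))*(-36))**2 = ((-125 - 54*(-36))*(-36))**2 = ((-125 + 1944)*(-36))**2 = (1819*(-36))**2 = (-65484)**2 = 4288154256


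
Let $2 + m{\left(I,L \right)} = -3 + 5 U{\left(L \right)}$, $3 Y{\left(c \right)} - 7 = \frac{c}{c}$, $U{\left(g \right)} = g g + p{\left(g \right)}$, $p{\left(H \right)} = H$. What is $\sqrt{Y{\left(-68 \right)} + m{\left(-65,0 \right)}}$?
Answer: $\frac{i \sqrt{21}}{3} \approx 1.5275 i$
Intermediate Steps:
$U{\left(g \right)} = g + g^{2}$ ($U{\left(g \right)} = g g + g = g^{2} + g = g + g^{2}$)
$Y{\left(c \right)} = \frac{8}{3}$ ($Y{\left(c \right)} = \frac{7}{3} + \frac{c \frac{1}{c}}{3} = \frac{7}{3} + \frac{1}{3} \cdot 1 = \frac{7}{3} + \frac{1}{3} = \frac{8}{3}$)
$m{\left(I,L \right)} = -5 + 5 L \left(1 + L\right)$ ($m{\left(I,L \right)} = -2 + \left(-3 + 5 L \left(1 + L\right)\right) = -5 + 5 L \left(1 + L\right)$)
$\sqrt{Y{\left(-68 \right)} + m{\left(-65,0 \right)}} = \sqrt{\frac{8}{3} + \left(-5 + 5 \cdot 0 + 5 \cdot 0^{2}\right)} = \sqrt{\frac{8}{3} + \left(-5 + 0 + 5 \cdot 0\right)} = \sqrt{\frac{8}{3} + \left(-5 + 0 + 0\right)} = \sqrt{\frac{8}{3} - 5} = \sqrt{- \frac{7}{3}} = \frac{i \sqrt{21}}{3}$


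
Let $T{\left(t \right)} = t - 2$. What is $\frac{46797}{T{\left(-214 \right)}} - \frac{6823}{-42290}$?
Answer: $- \frac{329595227}{1522440} \approx -216.49$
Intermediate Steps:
$T{\left(t \right)} = -2 + t$
$\frac{46797}{T{\left(-214 \right)}} - \frac{6823}{-42290} = \frac{46797}{-2 - 214} - \frac{6823}{-42290} = \frac{46797}{-216} - - \frac{6823}{42290} = 46797 \left(- \frac{1}{216}\right) + \frac{6823}{42290} = - \frac{15599}{72} + \frac{6823}{42290} = - \frac{329595227}{1522440}$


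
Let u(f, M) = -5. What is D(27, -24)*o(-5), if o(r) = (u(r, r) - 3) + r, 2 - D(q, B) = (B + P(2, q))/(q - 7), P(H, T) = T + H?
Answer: -91/4 ≈ -22.750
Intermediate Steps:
P(H, T) = H + T
D(q, B) = 2 - (2 + B + q)/(-7 + q) (D(q, B) = 2 - (B + (2 + q))/(q - 7) = 2 - (2 + B + q)/(-7 + q))
o(r) = -8 + r (o(r) = (-5 - 3) + r = -8 + r)
D(27, -24)*o(-5) = ((-16 + 27 - 1*(-24))/(-7 + 27))*(-8 - 5) = ((-16 + 27 + 24)/20)*(-13) = ((1/20)*35)*(-13) = (7/4)*(-13) = -91/4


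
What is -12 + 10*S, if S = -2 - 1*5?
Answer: -82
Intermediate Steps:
S = -7 (S = -2 - 5 = -7)
-12 + 10*S = -12 + 10*(-7) = -12 - 70 = -82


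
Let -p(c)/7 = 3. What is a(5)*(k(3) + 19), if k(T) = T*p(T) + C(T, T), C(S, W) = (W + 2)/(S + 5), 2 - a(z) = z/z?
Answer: -347/8 ≈ -43.375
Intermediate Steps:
a(z) = 1 (a(z) = 2 - z/z = 2 - 1*1 = 2 - 1 = 1)
p(c) = -21 (p(c) = -7*3 = -21)
C(S, W) = (2 + W)/(5 + S)
k(T) = -21*T + (2 + T)/(5 + T) (k(T) = T*(-21) + (2 + T)/(5 + T) = -21*T + (2 + T)/(5 + T))
a(5)*(k(3) + 19) = 1*((2 + 3 - 21*3*(5 + 3))/(5 + 3) + 19) = 1*((2 + 3 - 21*3*8)/8 + 19) = 1*((2 + 3 - 504)/8 + 19) = 1*((⅛)*(-499) + 19) = 1*(-499/8 + 19) = 1*(-347/8) = -347/8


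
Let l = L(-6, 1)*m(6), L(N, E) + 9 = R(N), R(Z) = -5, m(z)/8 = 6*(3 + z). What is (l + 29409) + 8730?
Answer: 32091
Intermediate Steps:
m(z) = 144 + 48*z (m(z) = 8*(6*(3 + z)) = 8*(18 + 6*z) = 144 + 48*z)
L(N, E) = -14 (L(N, E) = -9 - 5 = -14)
l = -6048 (l = -14*(144 + 48*6) = -14*(144 + 288) = -14*432 = -6048)
(l + 29409) + 8730 = (-6048 + 29409) + 8730 = 23361 + 8730 = 32091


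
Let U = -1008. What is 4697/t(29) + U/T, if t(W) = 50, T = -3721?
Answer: 17527937/186050 ≈ 94.211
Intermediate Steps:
4697/t(29) + U/T = 4697/50 - 1008/(-3721) = 4697*(1/50) - 1008*(-1/3721) = 4697/50 + 1008/3721 = 17527937/186050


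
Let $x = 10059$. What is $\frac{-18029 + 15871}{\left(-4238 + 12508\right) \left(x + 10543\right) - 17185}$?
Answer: $- \frac{2158}{170361355} \approx -1.2667 \cdot 10^{-5}$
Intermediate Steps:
$\frac{-18029 + 15871}{\left(-4238 + 12508\right) \left(x + 10543\right) - 17185} = \frac{-18029 + 15871}{\left(-4238 + 12508\right) \left(10059 + 10543\right) - 17185} = - \frac{2158}{8270 \cdot 20602 - 17185} = - \frac{2158}{170378540 - 17185} = - \frac{2158}{170361355}$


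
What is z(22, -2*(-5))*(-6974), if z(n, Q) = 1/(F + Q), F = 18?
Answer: -3487/14 ≈ -249.07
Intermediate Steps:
z(n, Q) = 1/(18 + Q)
z(22, -2*(-5))*(-6974) = -6974/(18 - 2*(-5)) = -6974/(18 + 10) = -6974/28 = (1/28)*(-6974) = -3487/14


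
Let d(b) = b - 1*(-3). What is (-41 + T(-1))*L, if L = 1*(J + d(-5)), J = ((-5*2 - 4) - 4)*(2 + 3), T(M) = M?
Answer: 3864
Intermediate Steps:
d(b) = 3 + b (d(b) = b + 3 = 3 + b)
J = -90 (J = ((-10 - 4) - 4)*5 = (-14 - 4)*5 = -18*5 = -90)
L = -92 (L = 1*(-90 + (3 - 5)) = 1*(-90 - 2) = 1*(-92) = -92)
(-41 + T(-1))*L = (-41 - 1)*(-92) = -42*(-92) = 3864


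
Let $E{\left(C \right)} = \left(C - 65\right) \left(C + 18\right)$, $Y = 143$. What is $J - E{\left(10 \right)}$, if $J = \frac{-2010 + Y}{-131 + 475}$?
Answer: $\frac{527893}{344} \approx 1534.6$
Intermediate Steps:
$E{\left(C \right)} = \left(-65 + C\right) \left(18 + C\right)$
$J = - \frac{1867}{344}$ ($J = \frac{-2010 + 143}{-131 + 475} = - \frac{1867}{344} \approx -5.4273$)
$J - E{\left(10 \right)} = - \frac{1867}{344} - \left(-1170 + 10^{2} - 470\right) = - \frac{1867}{344} - \left(-1170 + 100 - 470\right) = - \frac{1867}{344} - -1540 = - \frac{1867}{344} + 1540 = \frac{527893}{344}$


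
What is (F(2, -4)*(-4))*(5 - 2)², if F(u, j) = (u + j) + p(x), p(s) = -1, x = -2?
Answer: 108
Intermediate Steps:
F(u, j) = -1 + j + u (F(u, j) = (u + j) - 1 = (j + u) - 1 = -1 + j + u)
(F(2, -4)*(-4))*(5 - 2)² = ((-1 - 4 + 2)*(-4))*(5 - 2)² = -3*(-4)*3² = 12*9 = 108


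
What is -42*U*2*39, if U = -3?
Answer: 9828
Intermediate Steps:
-42*U*2*39 = -(-126)*2*39 = -42*(-6)*39 = 252*39 = 9828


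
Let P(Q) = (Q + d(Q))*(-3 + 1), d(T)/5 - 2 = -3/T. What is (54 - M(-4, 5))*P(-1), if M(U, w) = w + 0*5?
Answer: -2352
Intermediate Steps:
M(U, w) = w (M(U, w) = w + 0 = w)
d(T) = 10 - 15/T (d(T) = 10 + 5*(-3/T) = 10 - 15/T)
P(Q) = -20 - 2*Q + 30/Q (P(Q) = (Q + (10 - 15/Q))*(-3 + 1) = (10 + Q - 15/Q)*(-2) = -20 - 2*Q + 30/Q)
(54 - M(-4, 5))*P(-1) = (54 - 1*5)*(-20 - 2*(-1) + 30/(-1)) = (54 - 5)*(-20 + 2 + 30*(-1)) = 49*(-20 + 2 - 30) = 49*(-48) = -2352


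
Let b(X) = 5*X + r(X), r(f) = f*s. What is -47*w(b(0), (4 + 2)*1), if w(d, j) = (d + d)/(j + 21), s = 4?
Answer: 0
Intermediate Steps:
r(f) = 4*f (r(f) = f*4 = 4*f)
b(X) = 9*X (b(X) = 5*X + 4*X = 9*X)
w(d, j) = 2*d/(21 + j) (w(d, j) = (2*d)/(21 + j) = 2*d/(21 + j))
-47*w(b(0), (4 + 2)*1) = -94*9*0/(21 + (4 + 2)*1) = -94*0/(21 + 6*1) = -94*0/(21 + 6) = -94*0/27 = -47*0 = 0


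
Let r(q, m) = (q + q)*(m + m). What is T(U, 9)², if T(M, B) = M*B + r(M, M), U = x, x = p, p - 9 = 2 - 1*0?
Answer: 339889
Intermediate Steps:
p = 11 (p = 9 + (2 - 1*0) = 9 + (2 + 0) = 9 + 2 = 11)
x = 11
U = 11
r(q, m) = 4*m*q (r(q, m) = (2*q)*(2*m) = 4*m*q)
T(M, B) = 4*M² + B*M (T(M, B) = M*B + 4*M*M = B*M + 4*M² = 4*M² + B*M)
T(U, 9)² = (11*(9 + 4*11))² = (11*(9 + 44))² = (11*53)² = 583² = 339889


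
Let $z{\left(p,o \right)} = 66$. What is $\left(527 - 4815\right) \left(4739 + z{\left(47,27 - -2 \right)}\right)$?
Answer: $-20603840$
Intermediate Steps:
$\left(527 - 4815\right) \left(4739 + z{\left(47,27 - -2 \right)}\right) = \left(527 - 4815\right) \left(4739 + 66\right) = \left(-4288\right) 4805 = -20603840$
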